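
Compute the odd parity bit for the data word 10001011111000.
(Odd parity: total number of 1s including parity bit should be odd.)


Number of 1s in data: 7
Parity bit: 0

0


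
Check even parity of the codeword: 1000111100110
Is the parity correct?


Number of 1s: 7

No, parity error (7 ones)


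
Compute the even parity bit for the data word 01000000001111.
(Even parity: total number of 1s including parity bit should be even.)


Number of 1s in data: 5
Parity bit: 1

1


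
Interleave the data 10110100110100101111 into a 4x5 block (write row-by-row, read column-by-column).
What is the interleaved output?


Matrix:
  10110
  10011
  01001
  01111
Read columns: 11000011100111010111

11000011100111010111


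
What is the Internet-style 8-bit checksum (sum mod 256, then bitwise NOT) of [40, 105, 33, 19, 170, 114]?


Sum = 481 mod 256 = 225
Complement = 30

30


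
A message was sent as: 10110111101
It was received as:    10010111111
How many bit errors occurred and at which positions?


XOR: 00100000010

2 error(s) at position(s): 2, 9


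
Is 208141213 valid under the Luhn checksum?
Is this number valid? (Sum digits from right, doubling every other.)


Luhn sum = 25
25 mod 10 = 5

Invalid (Luhn sum mod 10 = 5)


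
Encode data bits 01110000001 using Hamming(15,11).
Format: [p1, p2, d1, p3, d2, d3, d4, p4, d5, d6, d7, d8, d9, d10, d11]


Parity bits: p1=1, p2=1, p3=0, p4=1

110011110000001


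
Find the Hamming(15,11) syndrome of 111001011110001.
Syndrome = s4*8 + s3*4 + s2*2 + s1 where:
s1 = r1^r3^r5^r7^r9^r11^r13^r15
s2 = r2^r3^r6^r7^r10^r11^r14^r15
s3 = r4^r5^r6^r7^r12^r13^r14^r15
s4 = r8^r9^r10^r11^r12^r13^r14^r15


s1=1, s2=0, s3=0, s4=1

Syndrome = 9 (error at position 9)


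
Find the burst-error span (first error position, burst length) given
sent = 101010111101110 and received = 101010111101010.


XOR: 000000000000100

Burst at position 12, length 1


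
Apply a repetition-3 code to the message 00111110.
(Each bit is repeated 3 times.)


Each bit -> 3 copies

000000111111111111111000


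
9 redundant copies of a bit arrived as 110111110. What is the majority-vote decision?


Ones: 7 out of 9
Threshold: 5

1 (7/9 voted 1)


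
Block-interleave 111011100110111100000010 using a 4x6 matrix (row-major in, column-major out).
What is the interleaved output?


Matrix:
  111011
  100110
  111100
  000010
Read columns: 111010101010011011011000

111010101010011011011000


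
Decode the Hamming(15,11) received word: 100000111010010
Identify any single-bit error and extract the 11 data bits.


Syndrome = 2: error at position 2

Data: 00011010010 (corrected bit 2)


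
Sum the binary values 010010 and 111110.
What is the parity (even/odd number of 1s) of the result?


010010 = 18
111110 = 62
Sum = 80 = 1010000
1s count = 2

even parity (2 ones in 1010000)


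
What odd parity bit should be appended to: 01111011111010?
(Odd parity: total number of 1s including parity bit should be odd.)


Number of 1s in data: 10
Parity bit: 1

1


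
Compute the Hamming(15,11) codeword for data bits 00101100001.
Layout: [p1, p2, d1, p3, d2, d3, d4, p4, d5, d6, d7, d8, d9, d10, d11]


Parity bits: p1=0, p2=1, p3=0, p4=1

010001011100001


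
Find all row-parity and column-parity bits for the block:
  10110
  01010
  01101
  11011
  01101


Row parities: 10101
Column parities: 00111

Row P: 10101, Col P: 00111, Corner: 1


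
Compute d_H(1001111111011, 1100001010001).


XOR: 0101110101010
Count of 1s: 7

7


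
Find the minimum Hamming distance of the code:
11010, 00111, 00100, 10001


Comparing all pairs, minimum distance: 2
Can detect 1 errors, correct 0 errors

2


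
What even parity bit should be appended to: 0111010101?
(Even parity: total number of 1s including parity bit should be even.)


Number of 1s in data: 6
Parity bit: 0

0


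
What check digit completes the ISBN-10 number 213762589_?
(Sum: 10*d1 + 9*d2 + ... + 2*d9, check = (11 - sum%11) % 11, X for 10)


Weighted sum: 210
210 mod 11 = 1

Check digit: X


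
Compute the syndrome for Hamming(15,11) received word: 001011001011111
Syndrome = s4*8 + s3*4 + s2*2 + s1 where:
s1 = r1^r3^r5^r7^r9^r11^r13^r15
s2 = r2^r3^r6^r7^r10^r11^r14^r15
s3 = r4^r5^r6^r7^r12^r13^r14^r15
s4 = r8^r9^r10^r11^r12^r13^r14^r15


s1=0, s2=1, s3=0, s4=0

Syndrome = 2 (error at position 2)


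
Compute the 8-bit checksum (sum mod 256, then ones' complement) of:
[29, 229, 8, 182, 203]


Sum = 651 mod 256 = 139
Complement = 116

116


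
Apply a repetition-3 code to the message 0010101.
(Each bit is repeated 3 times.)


Each bit -> 3 copies

000000111000111000111


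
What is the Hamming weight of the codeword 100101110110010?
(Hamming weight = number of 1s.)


Counting 1s in 100101110110010

8


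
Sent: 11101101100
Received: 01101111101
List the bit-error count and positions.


XOR: 10000010001

3 error(s) at position(s): 0, 6, 10


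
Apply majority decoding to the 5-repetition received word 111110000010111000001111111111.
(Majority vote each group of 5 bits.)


Groups: 11111, 00000, 10111, 00000, 11111, 11111
Majority votes: 101011

101011


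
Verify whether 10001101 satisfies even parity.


Number of 1s: 4

Yes, parity is correct (4 ones)


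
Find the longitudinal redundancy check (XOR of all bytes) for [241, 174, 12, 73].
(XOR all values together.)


XOR chain: 241 ^ 174 ^ 12 ^ 73 = 26

26


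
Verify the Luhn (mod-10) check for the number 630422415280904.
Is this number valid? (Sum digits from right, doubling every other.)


Luhn sum = 62
62 mod 10 = 2

Invalid (Luhn sum mod 10 = 2)


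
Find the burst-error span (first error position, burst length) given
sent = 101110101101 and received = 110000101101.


XOR: 011110000000

Burst at position 1, length 4


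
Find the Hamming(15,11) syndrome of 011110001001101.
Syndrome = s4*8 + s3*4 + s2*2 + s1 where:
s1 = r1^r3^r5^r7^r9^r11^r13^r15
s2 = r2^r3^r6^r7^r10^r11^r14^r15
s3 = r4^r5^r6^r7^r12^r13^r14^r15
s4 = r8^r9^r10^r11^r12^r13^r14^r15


s1=1, s2=1, s3=1, s4=0

Syndrome = 7 (error at position 7)


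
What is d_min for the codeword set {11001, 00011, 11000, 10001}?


Comparing all pairs, minimum distance: 1
Can detect 0 errors, correct 0 errors

1


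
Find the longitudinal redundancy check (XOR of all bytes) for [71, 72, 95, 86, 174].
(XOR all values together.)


XOR chain: 71 ^ 72 ^ 95 ^ 86 ^ 174 = 168

168


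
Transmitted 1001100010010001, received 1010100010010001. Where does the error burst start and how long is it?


XOR: 0011000000000000

Burst at position 2, length 2


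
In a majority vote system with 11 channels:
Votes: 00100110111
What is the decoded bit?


Ones: 6 out of 11
Threshold: 6

1 (6/11 voted 1)


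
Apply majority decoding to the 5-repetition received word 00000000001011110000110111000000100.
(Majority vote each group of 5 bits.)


Groups: 00000, 00000, 10111, 10000, 11011, 10000, 00100
Majority votes: 0010100

0010100


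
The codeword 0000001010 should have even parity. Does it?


Number of 1s: 2

Yes, parity is correct (2 ones)


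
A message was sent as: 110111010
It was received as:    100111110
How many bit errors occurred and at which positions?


XOR: 010000100

2 error(s) at position(s): 1, 6


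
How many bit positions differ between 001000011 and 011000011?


XOR: 010000000
Count of 1s: 1

1


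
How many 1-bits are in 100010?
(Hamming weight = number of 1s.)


Counting 1s in 100010

2


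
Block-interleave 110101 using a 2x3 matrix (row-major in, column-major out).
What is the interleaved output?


Matrix:
  110
  101
Read columns: 111001

111001


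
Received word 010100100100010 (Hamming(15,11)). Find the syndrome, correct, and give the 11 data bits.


Syndrome = 5: error at position 5

Data: 01010100010 (corrected bit 5)


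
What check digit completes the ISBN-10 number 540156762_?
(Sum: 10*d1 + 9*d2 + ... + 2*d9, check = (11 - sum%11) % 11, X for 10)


Weighted sum: 203
203 mod 11 = 5

Check digit: 6


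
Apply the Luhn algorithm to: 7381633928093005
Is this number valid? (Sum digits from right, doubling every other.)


Luhn sum = 69
69 mod 10 = 9

Invalid (Luhn sum mod 10 = 9)


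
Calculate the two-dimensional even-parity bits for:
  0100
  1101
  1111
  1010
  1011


Row parities: 11001
Column parities: 0111

Row P: 11001, Col P: 0111, Corner: 1


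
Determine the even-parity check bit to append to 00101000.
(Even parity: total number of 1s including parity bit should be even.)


Number of 1s in data: 2
Parity bit: 0

0


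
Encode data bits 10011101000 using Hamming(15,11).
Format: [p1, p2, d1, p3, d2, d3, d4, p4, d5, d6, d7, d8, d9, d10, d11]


Parity bits: p1=1, p2=1, p3=0, p4=1

111000111101000


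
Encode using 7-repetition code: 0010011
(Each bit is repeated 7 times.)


Each bit -> 7 copies

0000000000000011111110000000000000011111111111111


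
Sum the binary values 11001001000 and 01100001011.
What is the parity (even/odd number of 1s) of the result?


11001001000 = 1608
01100001011 = 779
Sum = 2387 = 100101010011
1s count = 6

even parity (6 ones in 100101010011)


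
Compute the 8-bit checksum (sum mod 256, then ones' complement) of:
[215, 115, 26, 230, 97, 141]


Sum = 824 mod 256 = 56
Complement = 199

199


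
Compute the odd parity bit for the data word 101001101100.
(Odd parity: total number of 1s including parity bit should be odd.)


Number of 1s in data: 6
Parity bit: 1

1


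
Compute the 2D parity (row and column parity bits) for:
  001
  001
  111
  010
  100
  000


Row parities: 111110
Column parities: 001

Row P: 111110, Col P: 001, Corner: 1


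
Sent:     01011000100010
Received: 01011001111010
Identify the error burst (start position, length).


XOR: 00000001011000

Burst at position 7, length 4


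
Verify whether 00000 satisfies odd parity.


Number of 1s: 0

No, parity error (0 ones)


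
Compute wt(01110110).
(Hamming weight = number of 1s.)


Counting 1s in 01110110

5


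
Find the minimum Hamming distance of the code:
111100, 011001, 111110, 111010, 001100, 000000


Comparing all pairs, minimum distance: 1
Can detect 0 errors, correct 0 errors

1


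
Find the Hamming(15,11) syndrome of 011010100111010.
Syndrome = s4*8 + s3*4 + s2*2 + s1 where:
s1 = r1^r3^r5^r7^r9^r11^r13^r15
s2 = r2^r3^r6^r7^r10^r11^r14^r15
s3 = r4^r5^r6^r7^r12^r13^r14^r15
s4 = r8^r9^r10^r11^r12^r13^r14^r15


s1=0, s2=0, s3=0, s4=0

Syndrome = 0 (no error)


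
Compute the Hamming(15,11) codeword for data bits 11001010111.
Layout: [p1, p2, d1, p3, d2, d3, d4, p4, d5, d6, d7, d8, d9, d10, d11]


Parity bits: p1=0, p2=0, p3=0, p4=1

001010011010111


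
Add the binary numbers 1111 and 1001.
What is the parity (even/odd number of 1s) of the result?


1111 = 15
1001 = 9
Sum = 24 = 11000
1s count = 2

even parity (2 ones in 11000)


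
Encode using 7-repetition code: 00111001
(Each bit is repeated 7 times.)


Each bit -> 7 copies

00000000000000111111111111111111111000000000000001111111


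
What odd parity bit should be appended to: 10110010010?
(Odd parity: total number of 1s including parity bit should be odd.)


Number of 1s in data: 5
Parity bit: 0

0


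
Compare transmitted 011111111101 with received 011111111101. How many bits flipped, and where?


XOR: 000000000000

0 errors (received matches sent)


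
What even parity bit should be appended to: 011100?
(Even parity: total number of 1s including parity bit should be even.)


Number of 1s in data: 3
Parity bit: 1

1


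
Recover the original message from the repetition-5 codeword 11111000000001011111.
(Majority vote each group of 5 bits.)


Groups: 11111, 00000, 00010, 11111
Majority votes: 1001

1001


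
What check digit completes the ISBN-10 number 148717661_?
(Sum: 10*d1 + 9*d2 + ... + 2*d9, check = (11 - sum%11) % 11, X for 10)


Weighted sum: 244
244 mod 11 = 2

Check digit: 9


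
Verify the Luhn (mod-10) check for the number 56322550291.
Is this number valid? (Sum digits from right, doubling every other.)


Luhn sum = 35
35 mod 10 = 5

Invalid (Luhn sum mod 10 = 5)


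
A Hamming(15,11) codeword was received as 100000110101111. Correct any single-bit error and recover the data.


Syndrome = 4: error at position 4

Data: 00010101111 (corrected bit 4)


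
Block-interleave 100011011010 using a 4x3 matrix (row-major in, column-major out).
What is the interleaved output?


Matrix:
  100
  011
  011
  010
Read columns: 100001110110

100001110110


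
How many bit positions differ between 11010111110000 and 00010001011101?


XOR: 11000110101101
Count of 1s: 8

8


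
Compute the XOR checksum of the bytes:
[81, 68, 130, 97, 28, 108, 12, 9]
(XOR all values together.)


XOR chain: 81 ^ 68 ^ 130 ^ 97 ^ 28 ^ 108 ^ 12 ^ 9 = 131

131


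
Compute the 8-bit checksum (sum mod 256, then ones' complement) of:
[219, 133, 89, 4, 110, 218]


Sum = 773 mod 256 = 5
Complement = 250

250


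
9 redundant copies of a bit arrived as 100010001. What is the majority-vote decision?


Ones: 3 out of 9
Threshold: 5

0 (3/9 voted 1)


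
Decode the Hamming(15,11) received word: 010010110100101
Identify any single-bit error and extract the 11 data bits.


Syndrome = 0: no error detected

Data: 01010100101 (no errors)


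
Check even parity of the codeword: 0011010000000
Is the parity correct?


Number of 1s: 3

No, parity error (3 ones)


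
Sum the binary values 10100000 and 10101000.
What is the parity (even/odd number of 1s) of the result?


10100000 = 160
10101000 = 168
Sum = 328 = 101001000
1s count = 3

odd parity (3 ones in 101001000)


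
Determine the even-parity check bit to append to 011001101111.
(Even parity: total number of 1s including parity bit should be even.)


Number of 1s in data: 8
Parity bit: 0

0


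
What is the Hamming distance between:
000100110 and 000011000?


XOR: 000111110
Count of 1s: 5

5


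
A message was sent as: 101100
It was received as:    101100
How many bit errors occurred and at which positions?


XOR: 000000

0 errors (received matches sent)


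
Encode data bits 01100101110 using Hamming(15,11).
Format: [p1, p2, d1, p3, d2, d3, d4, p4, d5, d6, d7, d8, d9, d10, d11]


Parity bits: p1=0, p2=1, p3=1, p4=0

010111000101110


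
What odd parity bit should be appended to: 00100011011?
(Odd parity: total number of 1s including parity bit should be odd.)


Number of 1s in data: 5
Parity bit: 0

0


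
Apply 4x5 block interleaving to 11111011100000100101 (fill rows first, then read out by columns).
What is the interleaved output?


Matrix:
  11111
  01110
  00001
  00101
Read columns: 10001100110111001011

10001100110111001011


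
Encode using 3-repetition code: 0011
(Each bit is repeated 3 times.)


Each bit -> 3 copies

000000111111


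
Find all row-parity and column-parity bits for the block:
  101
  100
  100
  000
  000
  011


Row parities: 011000
Column parities: 110

Row P: 011000, Col P: 110, Corner: 0


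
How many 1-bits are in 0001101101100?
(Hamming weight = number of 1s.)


Counting 1s in 0001101101100

6


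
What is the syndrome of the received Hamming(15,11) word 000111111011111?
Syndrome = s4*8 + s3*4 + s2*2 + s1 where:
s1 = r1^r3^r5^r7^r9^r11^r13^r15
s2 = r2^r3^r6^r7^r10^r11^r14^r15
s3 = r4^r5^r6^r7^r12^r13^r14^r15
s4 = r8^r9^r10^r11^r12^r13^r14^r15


s1=0, s2=1, s3=0, s4=1

Syndrome = 10 (error at position 10)


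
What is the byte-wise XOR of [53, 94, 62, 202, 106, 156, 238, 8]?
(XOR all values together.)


XOR chain: 53 ^ 94 ^ 62 ^ 202 ^ 106 ^ 156 ^ 238 ^ 8 = 143

143


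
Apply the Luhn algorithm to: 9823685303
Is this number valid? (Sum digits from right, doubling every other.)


Luhn sum = 42
42 mod 10 = 2

Invalid (Luhn sum mod 10 = 2)


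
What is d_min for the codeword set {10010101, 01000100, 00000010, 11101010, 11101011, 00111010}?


Comparing all pairs, minimum distance: 1
Can detect 0 errors, correct 0 errors

1


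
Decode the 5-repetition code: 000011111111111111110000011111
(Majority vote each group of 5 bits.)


Groups: 00001, 11111, 11111, 11111, 00000, 11111
Majority votes: 011101

011101


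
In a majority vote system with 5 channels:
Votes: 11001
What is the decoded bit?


Ones: 3 out of 5
Threshold: 3

1 (3/5 voted 1)


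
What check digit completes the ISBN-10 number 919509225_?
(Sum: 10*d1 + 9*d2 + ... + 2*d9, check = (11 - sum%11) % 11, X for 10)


Weighted sum: 275
275 mod 11 = 0

Check digit: 0


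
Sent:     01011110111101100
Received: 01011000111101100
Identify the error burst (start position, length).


XOR: 00000110000000000

Burst at position 5, length 2


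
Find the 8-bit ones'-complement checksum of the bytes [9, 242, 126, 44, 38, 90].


Sum = 549 mod 256 = 37
Complement = 218

218


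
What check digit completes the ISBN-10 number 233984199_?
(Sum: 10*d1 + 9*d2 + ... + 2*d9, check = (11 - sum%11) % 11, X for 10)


Weighted sum: 251
251 mod 11 = 9

Check digit: 2


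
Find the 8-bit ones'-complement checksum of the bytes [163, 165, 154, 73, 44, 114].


Sum = 713 mod 256 = 201
Complement = 54

54


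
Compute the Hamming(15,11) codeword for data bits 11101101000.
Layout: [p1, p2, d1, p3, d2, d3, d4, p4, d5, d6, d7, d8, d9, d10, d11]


Parity bits: p1=1, p2=1, p3=1, p4=1

111111011101000


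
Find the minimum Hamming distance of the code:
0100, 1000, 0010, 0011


Comparing all pairs, minimum distance: 1
Can detect 0 errors, correct 0 errors

1


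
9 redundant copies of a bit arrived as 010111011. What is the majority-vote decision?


Ones: 6 out of 9
Threshold: 5

1 (6/9 voted 1)


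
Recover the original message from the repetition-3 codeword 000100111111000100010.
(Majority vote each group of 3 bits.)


Groups: 000, 100, 111, 111, 000, 100, 010
Majority votes: 0011000

0011000


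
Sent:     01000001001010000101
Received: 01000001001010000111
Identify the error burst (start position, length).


XOR: 00000000000000000010

Burst at position 18, length 1


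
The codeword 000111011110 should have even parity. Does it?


Number of 1s: 7

No, parity error (7 ones)


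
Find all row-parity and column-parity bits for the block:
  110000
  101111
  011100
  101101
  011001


Row parities: 01101
Column parities: 110111

Row P: 01101, Col P: 110111, Corner: 1


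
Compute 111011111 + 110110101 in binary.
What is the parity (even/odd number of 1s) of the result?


111011111 = 479
110110101 = 437
Sum = 916 = 1110010100
1s count = 5

odd parity (5 ones in 1110010100)


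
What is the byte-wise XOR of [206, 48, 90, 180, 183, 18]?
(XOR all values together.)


XOR chain: 206 ^ 48 ^ 90 ^ 180 ^ 183 ^ 18 = 181

181


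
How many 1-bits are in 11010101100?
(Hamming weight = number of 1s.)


Counting 1s in 11010101100

6


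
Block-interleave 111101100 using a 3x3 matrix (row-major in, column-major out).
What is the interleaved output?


Matrix:
  111
  101
  100
Read columns: 111100110

111100110


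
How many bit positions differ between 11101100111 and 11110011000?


XOR: 00011111111
Count of 1s: 8

8


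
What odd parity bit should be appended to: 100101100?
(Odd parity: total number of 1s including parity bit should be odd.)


Number of 1s in data: 4
Parity bit: 1

1


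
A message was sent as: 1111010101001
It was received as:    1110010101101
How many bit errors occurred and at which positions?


XOR: 0001000000100

2 error(s) at position(s): 3, 10


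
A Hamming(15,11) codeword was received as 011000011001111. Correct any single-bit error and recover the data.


Syndrome = 0: no error detected

Data: 10001001111 (no errors)


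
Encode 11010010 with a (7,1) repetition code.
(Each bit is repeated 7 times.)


Each bit -> 7 copies

11111111111111000000011111110000000000000011111110000000


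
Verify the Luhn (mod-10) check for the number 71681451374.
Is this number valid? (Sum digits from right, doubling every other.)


Luhn sum = 50
50 mod 10 = 0

Valid (Luhn sum mod 10 = 0)


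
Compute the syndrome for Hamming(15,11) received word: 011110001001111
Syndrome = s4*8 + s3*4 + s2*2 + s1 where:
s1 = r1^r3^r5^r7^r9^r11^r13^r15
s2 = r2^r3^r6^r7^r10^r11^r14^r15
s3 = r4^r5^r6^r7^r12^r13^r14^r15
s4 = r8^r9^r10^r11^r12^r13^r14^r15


s1=1, s2=0, s3=0, s4=1

Syndrome = 9 (error at position 9)


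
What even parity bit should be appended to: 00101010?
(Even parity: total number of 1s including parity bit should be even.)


Number of 1s in data: 3
Parity bit: 1

1


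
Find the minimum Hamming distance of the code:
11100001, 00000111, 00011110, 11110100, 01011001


Comparing all pairs, minimum distance: 3
Can detect 2 errors, correct 1 errors

3


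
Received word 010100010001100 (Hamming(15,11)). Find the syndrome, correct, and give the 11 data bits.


Syndrome = 15: error at position 15

Data: 00000001101 (corrected bit 15)


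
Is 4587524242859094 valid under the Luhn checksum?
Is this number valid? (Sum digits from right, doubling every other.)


Luhn sum = 84
84 mod 10 = 4

Invalid (Luhn sum mod 10 = 4)


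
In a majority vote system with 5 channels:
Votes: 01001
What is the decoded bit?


Ones: 2 out of 5
Threshold: 3

0 (2/5 voted 1)


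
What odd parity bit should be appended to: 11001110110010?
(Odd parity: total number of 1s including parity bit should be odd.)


Number of 1s in data: 8
Parity bit: 1

1


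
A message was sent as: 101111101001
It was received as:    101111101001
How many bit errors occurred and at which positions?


XOR: 000000000000

0 errors (received matches sent)


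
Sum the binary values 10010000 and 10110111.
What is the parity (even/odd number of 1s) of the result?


10010000 = 144
10110111 = 183
Sum = 327 = 101000111
1s count = 5

odd parity (5 ones in 101000111)


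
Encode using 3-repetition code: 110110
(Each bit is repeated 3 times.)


Each bit -> 3 copies

111111000111111000


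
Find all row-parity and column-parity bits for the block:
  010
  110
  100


Row parities: 101
Column parities: 000

Row P: 101, Col P: 000, Corner: 0


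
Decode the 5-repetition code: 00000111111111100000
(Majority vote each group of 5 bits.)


Groups: 00000, 11111, 11111, 00000
Majority votes: 0110

0110


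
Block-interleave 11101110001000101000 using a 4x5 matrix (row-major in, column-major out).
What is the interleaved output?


Matrix:
  11101
  11000
  10001
  01000
Read columns: 11101101100000001010

11101101100000001010


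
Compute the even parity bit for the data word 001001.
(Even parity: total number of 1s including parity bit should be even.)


Number of 1s in data: 2
Parity bit: 0

0


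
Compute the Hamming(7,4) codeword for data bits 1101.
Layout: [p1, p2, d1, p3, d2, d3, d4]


Parity bits: p1=1, p2=0, p3=0

1010101


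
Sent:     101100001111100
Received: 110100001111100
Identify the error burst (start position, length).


XOR: 011000000000000

Burst at position 1, length 2


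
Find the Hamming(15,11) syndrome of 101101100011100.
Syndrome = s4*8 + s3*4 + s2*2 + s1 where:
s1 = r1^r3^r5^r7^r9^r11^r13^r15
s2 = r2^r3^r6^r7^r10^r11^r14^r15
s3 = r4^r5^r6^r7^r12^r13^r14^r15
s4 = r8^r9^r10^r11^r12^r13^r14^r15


s1=1, s2=0, s3=1, s4=1

Syndrome = 13 (error at position 13)


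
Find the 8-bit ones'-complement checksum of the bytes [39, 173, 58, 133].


Sum = 403 mod 256 = 147
Complement = 108

108


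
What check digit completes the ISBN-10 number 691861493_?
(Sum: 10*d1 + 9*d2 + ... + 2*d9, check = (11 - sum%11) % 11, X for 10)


Weighted sum: 295
295 mod 11 = 9

Check digit: 2


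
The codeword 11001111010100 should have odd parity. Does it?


Number of 1s: 8

No, parity error (8 ones)


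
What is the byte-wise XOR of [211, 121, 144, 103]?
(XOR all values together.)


XOR chain: 211 ^ 121 ^ 144 ^ 103 = 93

93


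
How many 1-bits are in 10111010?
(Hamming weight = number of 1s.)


Counting 1s in 10111010

5


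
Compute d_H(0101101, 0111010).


XOR: 0010111
Count of 1s: 4

4


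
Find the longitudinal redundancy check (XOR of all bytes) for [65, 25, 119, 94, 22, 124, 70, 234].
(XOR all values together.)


XOR chain: 65 ^ 25 ^ 119 ^ 94 ^ 22 ^ 124 ^ 70 ^ 234 = 183

183


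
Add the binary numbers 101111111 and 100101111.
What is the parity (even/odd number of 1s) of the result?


101111111 = 383
100101111 = 303
Sum = 686 = 1010101110
1s count = 6

even parity (6 ones in 1010101110)


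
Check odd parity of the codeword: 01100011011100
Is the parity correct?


Number of 1s: 7

Yes, parity is correct (7 ones)


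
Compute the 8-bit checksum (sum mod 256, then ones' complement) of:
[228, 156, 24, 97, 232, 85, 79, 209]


Sum = 1110 mod 256 = 86
Complement = 169

169


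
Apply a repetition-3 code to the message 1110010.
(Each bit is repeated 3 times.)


Each bit -> 3 copies

111111111000000111000


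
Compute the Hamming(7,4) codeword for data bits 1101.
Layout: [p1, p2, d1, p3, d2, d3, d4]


Parity bits: p1=1, p2=0, p3=0

1010101


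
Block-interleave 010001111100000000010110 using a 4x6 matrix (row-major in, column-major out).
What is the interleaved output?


Matrix:
  010001
  111100
  000000
  010110
Read columns: 010011010100010100011000

010011010100010100011000


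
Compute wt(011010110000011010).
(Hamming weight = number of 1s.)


Counting 1s in 011010110000011010

8


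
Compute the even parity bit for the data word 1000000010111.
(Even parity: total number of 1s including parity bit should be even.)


Number of 1s in data: 5
Parity bit: 1

1


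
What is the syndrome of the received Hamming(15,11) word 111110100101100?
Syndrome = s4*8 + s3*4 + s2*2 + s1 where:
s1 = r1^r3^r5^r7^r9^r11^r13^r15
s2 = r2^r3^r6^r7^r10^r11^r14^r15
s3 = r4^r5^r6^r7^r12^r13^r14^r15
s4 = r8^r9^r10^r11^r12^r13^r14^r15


s1=1, s2=0, s3=1, s4=1

Syndrome = 13 (error at position 13)


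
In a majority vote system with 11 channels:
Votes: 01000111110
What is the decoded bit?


Ones: 6 out of 11
Threshold: 6

1 (6/11 voted 1)


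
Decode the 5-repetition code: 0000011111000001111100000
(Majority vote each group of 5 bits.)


Groups: 00000, 11111, 00000, 11111, 00000
Majority votes: 01010

01010


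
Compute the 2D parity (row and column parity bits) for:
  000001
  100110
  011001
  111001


Row parities: 1110
Column parities: 000111

Row P: 1110, Col P: 000111, Corner: 1


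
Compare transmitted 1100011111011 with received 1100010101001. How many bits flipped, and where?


XOR: 0000001010010

3 error(s) at position(s): 6, 8, 11


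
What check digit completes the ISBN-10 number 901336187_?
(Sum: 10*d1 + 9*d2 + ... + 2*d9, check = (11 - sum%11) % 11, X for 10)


Weighted sum: 209
209 mod 11 = 0

Check digit: 0


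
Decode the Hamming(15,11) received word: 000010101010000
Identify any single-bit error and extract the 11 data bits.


Syndrome = 0: no error detected

Data: 01011010000 (no errors)


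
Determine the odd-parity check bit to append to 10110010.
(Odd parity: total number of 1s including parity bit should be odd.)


Number of 1s in data: 4
Parity bit: 1

1


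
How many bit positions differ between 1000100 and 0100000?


XOR: 1100100
Count of 1s: 3

3


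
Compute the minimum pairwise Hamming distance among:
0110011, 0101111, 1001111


Comparing all pairs, minimum distance: 2
Can detect 1 errors, correct 0 errors

2


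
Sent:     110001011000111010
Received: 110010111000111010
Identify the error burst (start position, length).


XOR: 000011100000000000

Burst at position 4, length 3


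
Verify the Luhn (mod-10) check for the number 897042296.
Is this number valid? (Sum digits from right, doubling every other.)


Luhn sum = 49
49 mod 10 = 9

Invalid (Luhn sum mod 10 = 9)


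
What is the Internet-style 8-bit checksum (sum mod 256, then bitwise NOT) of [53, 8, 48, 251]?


Sum = 360 mod 256 = 104
Complement = 151

151


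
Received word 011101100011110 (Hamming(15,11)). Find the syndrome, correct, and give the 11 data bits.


Syndrome = 0: no error detected

Data: 10110011110 (no errors)


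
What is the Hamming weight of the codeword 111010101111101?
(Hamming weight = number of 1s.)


Counting 1s in 111010101111101

11


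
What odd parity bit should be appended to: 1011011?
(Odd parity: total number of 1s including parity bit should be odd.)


Number of 1s in data: 5
Parity bit: 0

0


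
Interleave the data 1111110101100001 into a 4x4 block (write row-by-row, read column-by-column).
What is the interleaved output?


Matrix:
  1111
  1101
  0110
  0001
Read columns: 1100111010101101

1100111010101101


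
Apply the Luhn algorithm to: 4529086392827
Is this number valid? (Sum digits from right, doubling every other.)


Luhn sum = 67
67 mod 10 = 7

Invalid (Luhn sum mod 10 = 7)


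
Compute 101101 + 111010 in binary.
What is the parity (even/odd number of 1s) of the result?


101101 = 45
111010 = 58
Sum = 103 = 1100111
1s count = 5

odd parity (5 ones in 1100111)


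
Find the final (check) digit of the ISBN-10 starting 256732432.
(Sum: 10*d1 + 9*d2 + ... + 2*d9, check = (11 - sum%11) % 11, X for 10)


Weighted sum: 219
219 mod 11 = 10

Check digit: 1


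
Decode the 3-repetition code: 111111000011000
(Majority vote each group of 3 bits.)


Groups: 111, 111, 000, 011, 000
Majority votes: 11010

11010


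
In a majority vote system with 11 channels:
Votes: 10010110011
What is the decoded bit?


Ones: 6 out of 11
Threshold: 6

1 (6/11 voted 1)


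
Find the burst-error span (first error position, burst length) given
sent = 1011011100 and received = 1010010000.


XOR: 0001001100

Burst at position 3, length 5


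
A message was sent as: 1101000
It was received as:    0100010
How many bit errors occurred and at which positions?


XOR: 1001010

3 error(s) at position(s): 0, 3, 5


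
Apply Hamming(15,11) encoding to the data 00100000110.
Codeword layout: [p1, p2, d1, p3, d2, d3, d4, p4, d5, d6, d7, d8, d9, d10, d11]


Parity bits: p1=1, p2=0, p3=1, p4=0

100101000000110


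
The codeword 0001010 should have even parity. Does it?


Number of 1s: 2

Yes, parity is correct (2 ones)


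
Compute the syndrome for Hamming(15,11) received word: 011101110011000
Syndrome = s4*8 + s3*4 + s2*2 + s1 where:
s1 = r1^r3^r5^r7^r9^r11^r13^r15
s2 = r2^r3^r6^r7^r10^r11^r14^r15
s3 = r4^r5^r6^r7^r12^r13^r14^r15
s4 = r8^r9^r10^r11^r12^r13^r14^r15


s1=1, s2=1, s3=0, s4=1

Syndrome = 11 (error at position 11)


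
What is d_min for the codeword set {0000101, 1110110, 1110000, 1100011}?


Comparing all pairs, minimum distance: 2
Can detect 1 errors, correct 0 errors

2


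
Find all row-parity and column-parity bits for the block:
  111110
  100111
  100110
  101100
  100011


Row parities: 10111
Column parities: 110000

Row P: 10111, Col P: 110000, Corner: 0


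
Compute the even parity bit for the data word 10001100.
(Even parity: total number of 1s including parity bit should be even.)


Number of 1s in data: 3
Parity bit: 1

1


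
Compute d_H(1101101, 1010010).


XOR: 0111111
Count of 1s: 6

6


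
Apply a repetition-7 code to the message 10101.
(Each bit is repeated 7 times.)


Each bit -> 7 copies

11111110000000111111100000001111111


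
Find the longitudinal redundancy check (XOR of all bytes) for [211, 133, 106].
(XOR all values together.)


XOR chain: 211 ^ 133 ^ 106 = 60

60


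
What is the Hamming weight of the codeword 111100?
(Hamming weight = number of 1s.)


Counting 1s in 111100

4


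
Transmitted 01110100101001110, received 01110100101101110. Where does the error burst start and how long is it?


XOR: 00000000000100000

Burst at position 11, length 1


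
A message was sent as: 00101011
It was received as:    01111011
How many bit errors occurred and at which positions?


XOR: 01010000

2 error(s) at position(s): 1, 3


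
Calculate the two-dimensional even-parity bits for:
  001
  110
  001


Row parities: 101
Column parities: 110

Row P: 101, Col P: 110, Corner: 0


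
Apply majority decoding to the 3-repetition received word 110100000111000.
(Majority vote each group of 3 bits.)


Groups: 110, 100, 000, 111, 000
Majority votes: 10010

10010


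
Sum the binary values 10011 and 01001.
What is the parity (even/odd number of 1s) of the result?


10011 = 19
01001 = 9
Sum = 28 = 11100
1s count = 3

odd parity (3 ones in 11100)


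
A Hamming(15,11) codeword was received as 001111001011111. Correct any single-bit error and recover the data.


Syndrome = 6: error at position 6

Data: 11001011111 (corrected bit 6)


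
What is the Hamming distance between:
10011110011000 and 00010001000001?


XOR: 10001111011001
Count of 1s: 8

8


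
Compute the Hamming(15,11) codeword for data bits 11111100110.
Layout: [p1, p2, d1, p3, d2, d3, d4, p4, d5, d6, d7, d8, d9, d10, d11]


Parity bits: p1=1, p2=1, p3=1, p4=0

111111101100110


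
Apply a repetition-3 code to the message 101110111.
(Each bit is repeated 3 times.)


Each bit -> 3 copies

111000111111111000111111111


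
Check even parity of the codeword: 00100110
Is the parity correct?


Number of 1s: 3

No, parity error (3 ones)


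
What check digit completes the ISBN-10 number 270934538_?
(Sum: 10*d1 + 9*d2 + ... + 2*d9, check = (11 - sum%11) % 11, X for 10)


Weighted sum: 229
229 mod 11 = 9

Check digit: 2


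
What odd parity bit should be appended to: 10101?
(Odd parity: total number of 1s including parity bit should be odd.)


Number of 1s in data: 3
Parity bit: 0

0


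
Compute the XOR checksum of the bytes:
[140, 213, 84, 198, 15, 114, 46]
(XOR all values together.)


XOR chain: 140 ^ 213 ^ 84 ^ 198 ^ 15 ^ 114 ^ 46 = 152

152


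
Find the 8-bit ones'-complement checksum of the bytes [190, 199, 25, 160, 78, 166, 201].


Sum = 1019 mod 256 = 251
Complement = 4

4


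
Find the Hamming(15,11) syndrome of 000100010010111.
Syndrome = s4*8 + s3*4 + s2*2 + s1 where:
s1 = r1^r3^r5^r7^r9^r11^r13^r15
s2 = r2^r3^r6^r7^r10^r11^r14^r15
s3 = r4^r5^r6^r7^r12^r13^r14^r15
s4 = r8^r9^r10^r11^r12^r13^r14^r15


s1=1, s2=1, s3=0, s4=1

Syndrome = 11 (error at position 11)


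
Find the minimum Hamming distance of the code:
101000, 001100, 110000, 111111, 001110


Comparing all pairs, minimum distance: 1
Can detect 0 errors, correct 0 errors

1


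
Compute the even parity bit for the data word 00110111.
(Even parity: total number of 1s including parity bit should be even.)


Number of 1s in data: 5
Parity bit: 1

1


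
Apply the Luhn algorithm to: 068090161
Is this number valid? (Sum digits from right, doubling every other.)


Luhn sum = 25
25 mod 10 = 5

Invalid (Luhn sum mod 10 = 5)


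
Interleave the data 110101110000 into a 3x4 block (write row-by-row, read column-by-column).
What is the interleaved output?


Matrix:
  1101
  0111
  0000
Read columns: 100110010110

100110010110


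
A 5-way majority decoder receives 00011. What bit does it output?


Ones: 2 out of 5
Threshold: 3

0 (2/5 voted 1)


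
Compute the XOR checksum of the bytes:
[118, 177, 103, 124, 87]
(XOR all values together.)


XOR chain: 118 ^ 177 ^ 103 ^ 124 ^ 87 = 139

139


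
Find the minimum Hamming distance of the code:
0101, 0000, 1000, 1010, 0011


Comparing all pairs, minimum distance: 1
Can detect 0 errors, correct 0 errors

1


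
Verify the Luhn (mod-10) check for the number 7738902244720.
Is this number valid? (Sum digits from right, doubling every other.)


Luhn sum = 60
60 mod 10 = 0

Valid (Luhn sum mod 10 = 0)


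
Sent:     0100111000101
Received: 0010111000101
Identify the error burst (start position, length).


XOR: 0110000000000

Burst at position 1, length 2


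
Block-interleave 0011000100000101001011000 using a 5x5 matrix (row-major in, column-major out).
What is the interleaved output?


Matrix:
  00110
  00100
  00010
  10010
  11000
Read columns: 0001100001110001011000000

0001100001110001011000000


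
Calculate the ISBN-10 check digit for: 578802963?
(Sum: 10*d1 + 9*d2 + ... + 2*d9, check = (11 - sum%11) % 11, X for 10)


Weighted sum: 303
303 mod 11 = 6

Check digit: 5


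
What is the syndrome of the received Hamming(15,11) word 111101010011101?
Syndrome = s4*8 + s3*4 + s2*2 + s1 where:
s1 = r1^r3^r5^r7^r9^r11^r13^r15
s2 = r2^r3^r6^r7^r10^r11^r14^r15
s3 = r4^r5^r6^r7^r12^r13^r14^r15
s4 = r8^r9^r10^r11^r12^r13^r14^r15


s1=1, s2=1, s3=1, s4=1

Syndrome = 15 (error at position 15)


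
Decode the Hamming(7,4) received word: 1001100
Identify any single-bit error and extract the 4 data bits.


Syndrome = 0: no error detected

Data: 0100 (no errors)


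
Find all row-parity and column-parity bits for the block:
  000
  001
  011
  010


Row parities: 0101
Column parities: 000

Row P: 0101, Col P: 000, Corner: 0


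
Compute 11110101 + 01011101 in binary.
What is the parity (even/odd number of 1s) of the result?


11110101 = 245
01011101 = 93
Sum = 338 = 101010010
1s count = 4

even parity (4 ones in 101010010)


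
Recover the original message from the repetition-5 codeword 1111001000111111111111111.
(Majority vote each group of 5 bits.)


Groups: 11110, 01000, 11111, 11111, 11111
Majority votes: 10111

10111


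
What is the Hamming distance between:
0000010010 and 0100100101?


XOR: 0100110111
Count of 1s: 6

6


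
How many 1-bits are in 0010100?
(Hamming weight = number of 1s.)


Counting 1s in 0010100

2


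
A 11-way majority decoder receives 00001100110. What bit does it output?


Ones: 4 out of 11
Threshold: 6

0 (4/11 voted 1)


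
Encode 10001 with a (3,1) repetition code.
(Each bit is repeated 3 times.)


Each bit -> 3 copies

111000000000111


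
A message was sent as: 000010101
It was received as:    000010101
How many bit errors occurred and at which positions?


XOR: 000000000

0 errors (received matches sent)


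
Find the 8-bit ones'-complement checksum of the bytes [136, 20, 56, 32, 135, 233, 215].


Sum = 827 mod 256 = 59
Complement = 196

196


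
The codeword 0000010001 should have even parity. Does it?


Number of 1s: 2

Yes, parity is correct (2 ones)


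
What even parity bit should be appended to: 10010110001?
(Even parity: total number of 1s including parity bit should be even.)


Number of 1s in data: 5
Parity bit: 1

1


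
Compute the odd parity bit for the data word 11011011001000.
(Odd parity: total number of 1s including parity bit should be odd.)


Number of 1s in data: 7
Parity bit: 0

0


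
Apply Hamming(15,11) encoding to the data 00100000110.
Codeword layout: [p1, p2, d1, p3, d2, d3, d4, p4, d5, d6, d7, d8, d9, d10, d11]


Parity bits: p1=1, p2=0, p3=1, p4=0

100101000000110


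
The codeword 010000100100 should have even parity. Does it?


Number of 1s: 3

No, parity error (3 ones)


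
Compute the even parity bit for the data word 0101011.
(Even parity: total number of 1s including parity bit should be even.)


Number of 1s in data: 4
Parity bit: 0

0
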